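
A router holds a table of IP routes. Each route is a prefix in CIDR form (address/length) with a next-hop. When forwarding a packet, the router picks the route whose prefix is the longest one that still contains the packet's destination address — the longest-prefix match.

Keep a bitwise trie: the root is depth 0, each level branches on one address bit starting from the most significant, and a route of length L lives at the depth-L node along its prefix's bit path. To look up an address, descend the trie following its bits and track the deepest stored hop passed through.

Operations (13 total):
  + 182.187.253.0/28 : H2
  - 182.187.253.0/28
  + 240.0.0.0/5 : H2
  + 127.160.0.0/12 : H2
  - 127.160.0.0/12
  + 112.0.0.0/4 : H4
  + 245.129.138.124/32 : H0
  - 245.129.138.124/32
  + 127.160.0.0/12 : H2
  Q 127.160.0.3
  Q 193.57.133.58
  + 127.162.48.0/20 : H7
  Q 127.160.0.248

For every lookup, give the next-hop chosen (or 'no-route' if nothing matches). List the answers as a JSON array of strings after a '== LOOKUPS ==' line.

Process each operation:
  + 182.187.253.0/28 (H2) depth=28
  del 182.187.253.0/28 (clear depth 28)
  + 240.0.0.0/5 (H2) depth=5
  + 127.160.0.0/12 (H2) depth=12
  del 127.160.0.0/12 (clear depth 12)
  + 112.0.0.0/4 (H4) depth=4
  + 245.129.138.124/32 (H0) depth=32
  del 245.129.138.124/32 (clear depth 32)
  + 127.160.0.0/12 (H2) depth=12
  ? 127.160.0.3  path d0:-→d1:-→d2:-→d3:-→d4:H4→d5:-→d6:-→d7:-→d8:-→d9:-→d10:-→d11:-→d12:H2  best=H2
  ? 193.57.133.58  path d0:-→d1:-→d2:-  best=no-route
  + 127.162.48.0/20 (H7) depth=20
  ? 127.160.0.248  path d0:-→d1:-→d2:-→d3:-→d4:H4→d5:-→d6:-→d7:-→d8:-→d9:-→d10:-→d11:-→d12:H2→d13:-→d14:-  best=H2

== LOOKUPS ==
["H2","no-route","H2"]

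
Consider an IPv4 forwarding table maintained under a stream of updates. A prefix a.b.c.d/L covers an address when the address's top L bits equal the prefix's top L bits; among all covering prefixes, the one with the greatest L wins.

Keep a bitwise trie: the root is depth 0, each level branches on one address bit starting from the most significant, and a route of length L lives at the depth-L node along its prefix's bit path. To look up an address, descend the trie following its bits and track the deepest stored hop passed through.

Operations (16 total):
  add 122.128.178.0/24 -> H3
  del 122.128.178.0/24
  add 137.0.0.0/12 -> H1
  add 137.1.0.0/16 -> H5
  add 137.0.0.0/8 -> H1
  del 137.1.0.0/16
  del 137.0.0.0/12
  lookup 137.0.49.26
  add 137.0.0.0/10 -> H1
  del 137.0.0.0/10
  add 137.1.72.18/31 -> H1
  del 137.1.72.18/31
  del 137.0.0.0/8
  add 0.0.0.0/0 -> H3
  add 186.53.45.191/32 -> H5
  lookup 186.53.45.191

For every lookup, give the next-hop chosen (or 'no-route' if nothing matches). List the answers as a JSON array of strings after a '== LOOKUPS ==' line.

Process each operation:
  add 122.128.178.0/24 -> H3 at depth 24
  del 122.128.178.0/24 (clear depth 24)
  add 137.0.0.0/12 -> H1 at depth 12
  add 137.1.0.0/16 -> H5 at depth 16
  add 137.0.0.0/8 -> H1 at depth 8
  del 137.1.0.0/16 (clear depth 16)
  del 137.0.0.0/12 (clear depth 12)
  ? 137.0.49.26  path d0:-→d1:-→d2:-→d3:-→d4:-→d5:-→d6:-→d7:-→d8:H1→d9:-→d10:-→d11:-→d12:-→d13:-→d14:-→d15:-  best=H1
  add 137.0.0.0/10 -> H1 at depth 10
  del 137.0.0.0/10 (clear depth 10)
  add 137.1.72.18/31 -> H1 at depth 31
  del 137.1.72.18/31 (clear depth 31)
  del 137.0.0.0/8 (clear depth 8)
  add 0.0.0.0/0 -> H3 at depth 0
  add 186.53.45.191/32 -> H5 at depth 32
  ? 186.53.45.191  path d0:H3→d1:-→d2:-→d3:-→d4:-→d5:-→d6:-→d7:-→d8:-→d9:-→d10:-→d11:-→d12:-→d13:-→d14:-→d15:-→d16:-→d17:-→d18:-→d19:-→d20:-→d21:-→d22:-→d23:-→d24:-→d25:-→d26:-→d27:-→d28:-→d29:-→d30:-→d31:-→d32:H5  best=H5

== LOOKUPS ==
["H1","H5"]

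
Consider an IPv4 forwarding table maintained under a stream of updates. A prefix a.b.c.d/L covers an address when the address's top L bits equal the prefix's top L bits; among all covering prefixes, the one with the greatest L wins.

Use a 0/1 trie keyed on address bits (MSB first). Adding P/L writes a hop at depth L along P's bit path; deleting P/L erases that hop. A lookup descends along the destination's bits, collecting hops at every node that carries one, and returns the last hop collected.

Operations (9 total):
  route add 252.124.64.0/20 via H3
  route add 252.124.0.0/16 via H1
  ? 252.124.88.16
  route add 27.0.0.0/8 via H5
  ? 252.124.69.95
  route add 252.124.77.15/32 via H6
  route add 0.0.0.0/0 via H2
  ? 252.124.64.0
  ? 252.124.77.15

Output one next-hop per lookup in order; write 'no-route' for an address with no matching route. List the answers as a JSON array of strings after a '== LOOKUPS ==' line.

Process each operation:
  + 252.124.64.0/20 (H3) depth=20
  + 252.124.0.0/16 (H1) depth=16
  lookup 252.124.88.16: bits 1111110001111100010 walk d0:-→d1:-→d2:-→d3:-→d4:-→d5:-→d6:-→d7:-→d8:-→d9:-→d10:-→d11:-→d12:-→d13:-→d14:-→d15:-→d16:H1→d17:-→d18:-→d19:- -> H1
  + 27.0.0.0/8 (H5) depth=8
  lookup 252.124.69.95: bits 11111100011111000100 walk d0:-→d1:-→d2:-→d3:-→d4:-→d5:-→d6:-→d7:-→d8:-→d9:-→d10:-→d11:-→d12:-→d13:-→d14:-→d15:-→d16:H1→d17:-→d18:-→d19:-→d20:H3 -> H3
  + 252.124.77.15/32 (H6) depth=32
  + 0.0.0.0/0 (H2) depth=0
  lookup 252.124.64.0: bits 11111100011111000100 walk d0:H2→d1:-→d2:-→d3:-→d4:-→d5:-→d6:-→d7:-→d8:-→d9:-→d10:-→d11:-→d12:-→d13:-→d14:-→d15:-→d16:H1→d17:-→d18:-→d19:-→d20:H3 -> H3
  lookup 252.124.77.15: bits 11111100011111000100110100001111 walk d0:H2→d1:-→d2:-→d3:-→d4:-→d5:-→d6:-→d7:-→d8:-→d9:-→d10:-→d11:-→d12:-→d13:-→d14:-→d15:-→d16:H1→d17:-→d18:-→d19:-→d20:H3→d21:-→d22:-→d23:-→d24:-→d25:-→d26:-→d27:-→d28:-→d29:-→d30:-→d31:-→d32:H6 -> H6

== LOOKUPS ==
["H1","H3","H3","H6"]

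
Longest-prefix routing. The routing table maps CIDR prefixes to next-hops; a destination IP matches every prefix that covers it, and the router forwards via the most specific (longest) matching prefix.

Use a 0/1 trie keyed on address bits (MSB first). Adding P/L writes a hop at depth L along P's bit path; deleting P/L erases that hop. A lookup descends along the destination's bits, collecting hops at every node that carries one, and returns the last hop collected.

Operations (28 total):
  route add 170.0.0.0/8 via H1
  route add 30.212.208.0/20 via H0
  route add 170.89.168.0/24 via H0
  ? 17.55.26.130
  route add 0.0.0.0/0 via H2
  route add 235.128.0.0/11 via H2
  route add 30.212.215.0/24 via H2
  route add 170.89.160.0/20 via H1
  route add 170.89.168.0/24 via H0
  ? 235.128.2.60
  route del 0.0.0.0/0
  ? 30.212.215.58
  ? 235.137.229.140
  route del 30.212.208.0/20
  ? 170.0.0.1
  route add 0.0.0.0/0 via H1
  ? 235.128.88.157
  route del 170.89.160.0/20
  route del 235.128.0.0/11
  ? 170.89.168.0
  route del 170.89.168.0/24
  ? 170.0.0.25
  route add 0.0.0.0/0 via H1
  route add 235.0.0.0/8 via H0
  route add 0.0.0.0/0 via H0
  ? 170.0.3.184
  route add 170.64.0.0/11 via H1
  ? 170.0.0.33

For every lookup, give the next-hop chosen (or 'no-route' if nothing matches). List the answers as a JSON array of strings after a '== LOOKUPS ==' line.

Process each operation:
  + 170.0.0.0/8 (H1) depth=8
  + 30.212.208.0/20 (H0) depth=20
  + 170.89.168.0/24 (H0) depth=24
  lookup 17.55.26.130: bits 0001 walk d0:-→d1:-→d2:-→d3:-→d4:- -> no-route
  + 0.0.0.0/0 (H2) depth=0
  + 235.128.0.0/11 (H2) depth=11
  + 30.212.215.0/24 (H2) depth=24
  + 170.89.160.0/20 (H1) depth=20
  + 170.89.168.0/24 (H0) depth=24
  lookup 235.128.2.60: bits 11101011100 walk d0:H2→d1:-→d2:-→d3:-→d4:-→d5:-→d6:-→d7:-→d8:-→d9:-→d10:-→d11:H2 -> H2
  del 0.0.0.0/0 (clear depth 0)
  lookup 30.212.215.58: bits 000111101101010011010111 walk d0:-→d1:-→d2:-→d3:-→d4:-→d5:-→d6:-→d7:-→d8:-→d9:-→d10:-→d11:-→d12:-→d13:-→d14:-→d15:-→d16:-→d17:-→d18:-→d19:-→d20:H0→d21:-→d22:-→d23:-→d24:H2 -> H2
  lookup 235.137.229.140: bits 11101011100 walk d0:-→d1:-→d2:-→d3:-→d4:-→d5:-→d6:-→d7:-→d8:-→d9:-→d10:-→d11:H2 -> H2
  del 30.212.208.0/20 (clear depth 20)
  lookup 170.0.0.1: bits 101010100 walk d0:-→d1:-→d2:-→d3:-→d4:-→d5:-→d6:-→d7:-→d8:H1→d9:- -> H1
  + 0.0.0.0/0 (H1) depth=0
  lookup 235.128.88.157: bits 11101011100 walk d0:H1→d1:-→d2:-→d3:-→d4:-→d5:-→d6:-→d7:-→d8:-→d9:-→d10:-→d11:H2 -> H2
  del 170.89.160.0/20 (clear depth 20)
  del 235.128.0.0/11 (clear depth 11)
  lookup 170.89.168.0: bits 101010100101100110101000 walk d0:H1→d1:-→d2:-→d3:-→d4:-→d5:-→d6:-→d7:-→d8:H1→d9:-→d10:-→d11:-→d12:-→d13:-→d14:-→d15:-→d16:-→d17:-→d18:-→d19:-→d20:-→d21:-→d22:-→d23:-→d24:H0 -> H0
  del 170.89.168.0/24 (clear depth 24)
  lookup 170.0.0.25: bits 101010100 walk d0:H1→d1:-→d2:-→d3:-→d4:-→d5:-→d6:-→d7:-→d8:H1→d9:- -> H1
  + 0.0.0.0/0 (H1) depth=0
  + 235.0.0.0/8 (H0) depth=8
  + 0.0.0.0/0 (H0) depth=0
  lookup 170.0.3.184: bits 101010100 walk d0:H0→d1:-→d2:-→d3:-→d4:-→d5:-→d6:-→d7:-→d8:H1→d9:- -> H1
  + 170.64.0.0/11 (H1) depth=11
  lookup 170.0.0.33: bits 101010100 walk d0:H0→d1:-→d2:-→d3:-→d4:-→d5:-→d6:-→d7:-→d8:H1→d9:- -> H1

== LOOKUPS ==
["no-route","H2","H2","H2","H1","H2","H0","H1","H1","H1"]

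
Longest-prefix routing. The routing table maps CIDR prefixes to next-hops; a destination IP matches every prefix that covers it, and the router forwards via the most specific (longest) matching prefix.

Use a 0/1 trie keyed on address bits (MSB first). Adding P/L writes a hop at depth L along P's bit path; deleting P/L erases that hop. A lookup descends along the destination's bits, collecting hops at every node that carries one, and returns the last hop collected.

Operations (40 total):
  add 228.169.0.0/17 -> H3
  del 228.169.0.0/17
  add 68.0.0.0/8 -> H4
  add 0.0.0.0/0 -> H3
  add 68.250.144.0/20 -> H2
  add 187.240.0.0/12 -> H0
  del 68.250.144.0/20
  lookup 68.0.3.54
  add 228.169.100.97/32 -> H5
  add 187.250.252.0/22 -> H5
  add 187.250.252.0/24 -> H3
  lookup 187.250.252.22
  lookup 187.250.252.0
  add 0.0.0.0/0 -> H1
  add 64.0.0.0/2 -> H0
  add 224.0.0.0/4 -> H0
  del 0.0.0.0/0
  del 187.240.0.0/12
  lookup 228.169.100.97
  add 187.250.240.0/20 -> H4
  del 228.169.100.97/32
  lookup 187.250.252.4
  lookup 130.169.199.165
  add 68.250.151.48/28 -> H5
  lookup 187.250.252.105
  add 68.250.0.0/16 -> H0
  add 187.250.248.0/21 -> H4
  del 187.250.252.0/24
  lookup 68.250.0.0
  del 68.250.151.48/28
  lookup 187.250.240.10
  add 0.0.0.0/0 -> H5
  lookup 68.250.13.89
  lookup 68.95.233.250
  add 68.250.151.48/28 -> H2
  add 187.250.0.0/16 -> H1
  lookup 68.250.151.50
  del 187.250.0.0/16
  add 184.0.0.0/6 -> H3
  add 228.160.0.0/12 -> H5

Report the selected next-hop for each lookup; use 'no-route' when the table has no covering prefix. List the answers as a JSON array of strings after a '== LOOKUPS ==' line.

Trace:
  add 228.169.0.0/17 -> H3 at depth 17
  - 228.169.0.0/17 clear@17
  add 68.0.0.0/8 -> H4 at depth 8
  add 0.0.0.0/0 -> H3 at depth 0
  add 68.250.144.0/20 -> H2 at depth 20
  add 187.240.0.0/12 -> H0 at depth 12
  - 68.250.144.0/20 clear@20
  ? 68.0.3.54  path d0:H3→d1:-→d2:-→d3:-→d4:-→d5:-→d6:-→d7:-→d8:H4  best=H4
  add 228.169.100.97/32 -> H5 at depth 32
  add 187.250.252.0/22 -> H5 at depth 22
  add 187.250.252.0/24 -> H3 at depth 24
  ? 187.250.252.22  path d0:H3→d1:-→d2:-→d3:-→d4:-→d5:-→d6:-→d7:-→d8:-→d9:-→d10:-→d11:-→d12:H0→d13:-→d14:-→d15:-→d16:-→d17:-→d18:-→d19:-→d20:-→d21:-→d22:H5→d23:-→d24:H3  best=H3
  ? 187.250.252.0  path d0:H3→d1:-→d2:-→d3:-→d4:-→d5:-→d6:-→d7:-→d8:-→d9:-→d10:-→d11:-→d12:H0→d13:-→d14:-→d15:-→d16:-→d17:-→d18:-→d19:-→d20:-→d21:-→d22:H5→d23:-→d24:H3  best=H3
  add 0.0.0.0/0 -> H1 at depth 0
  add 64.0.0.0/2 -> H0 at depth 2
  add 224.0.0.0/4 -> H0 at depth 4
  - 0.0.0.0/0 clear@0
  - 187.240.0.0/12 clear@12
  ? 228.169.100.97  path d0:-→d1:-→d2:-→d3:-→d4:H0→d5:-→d6:-→d7:-→d8:-→d9:-→d10:-→d11:-→d12:-→d13:-→d14:-→d15:-→d16:-→d17:-→d18:-→d19:-→d20:-→d21:-→d22:-→d23:-→d24:-→d25:-→d26:-→d27:-→d28:-→d29:-→d30:-→d31:-→d32:H5  best=H5
  add 187.250.240.0/20 -> H4 at depth 20
  - 228.169.100.97/32 clear@32
  ? 187.250.252.4  path d0:-→d1:-→d2:-→d3:-→d4:-→d5:-→d6:-→d7:-→d8:-→d9:-→d10:-→d11:-→d12:-→d13:-→d14:-→d15:-→d16:-→d17:-→d18:-→d19:-→d20:H4→d21:-→d22:H5→d23:-→d24:H3  best=H3
  ? 130.169.199.165  path d0:-→d1:-→d2:-  best=no-route
  add 68.250.151.48/28 -> H5 at depth 28
  ? 187.250.252.105  path d0:-→d1:-→d2:-→d3:-→d4:-→d5:-→d6:-→d7:-→d8:-→d9:-→d10:-→d11:-→d12:-→d13:-→d14:-→d15:-→d16:-→d17:-→d18:-→d19:-→d20:H4→d21:-→d22:H5→d23:-→d24:H3  best=H3
  add 68.250.0.0/16 -> H0 at depth 16
  add 187.250.248.0/21 -> H4 at depth 21
  - 187.250.252.0/24 clear@24
  ? 68.250.0.0  path d0:-→d1:-→d2:H0→d3:-→d4:-→d5:-→d6:-→d7:-→d8:H4→d9:-→d10:-→d11:-→d12:-→d13:-→d14:-→d15:-→d16:H0  best=H0
  - 68.250.151.48/28 clear@28
  ? 187.250.240.10  path d0:-→d1:-→d2:-→d3:-→d4:-→d5:-→d6:-→d7:-→d8:-→d9:-→d10:-→d11:-→d12:-→d13:-→d14:-→d15:-→d16:-→d17:-→d18:-→d19:-→d20:H4  best=H4
  add 0.0.0.0/0 -> H5 at depth 0
  ? 68.250.13.89  path d0:H5→d1:-→d2:H0→d3:-→d4:-→d5:-→d6:-→d7:-→d8:H4→d9:-→d10:-→d11:-→d12:-→d13:-→d14:-→d15:-→d16:H0  best=H0
  ? 68.95.233.250  path d0:H5→d1:-→d2:H0→d3:-→d4:-→d5:-→d6:-→d7:-→d8:H4  best=H4
  add 68.250.151.48/28 -> H2 at depth 28
  add 187.250.0.0/16 -> H1 at depth 16
  ? 68.250.151.50  path d0:H5→d1:-→d2:H0→d3:-→d4:-→d5:-→d6:-→d7:-→d8:H4→d9:-→d10:-→d11:-→d12:-→d13:-→d14:-→d15:-→d16:H0→d17:-→d18:-→d19:-→d20:-→d21:-→d22:-→d23:-→d24:-→d25:-→d26:-→d27:-→d28:H2  best=H2
  - 187.250.0.0/16 clear@16
  add 184.0.0.0/6 -> H3 at depth 6
  add 228.160.0.0/12 -> H5 at depth 12

== LOOKUPS ==
["H4","H3","H3","H5","H3","no-route","H3","H0","H4","H0","H4","H2"]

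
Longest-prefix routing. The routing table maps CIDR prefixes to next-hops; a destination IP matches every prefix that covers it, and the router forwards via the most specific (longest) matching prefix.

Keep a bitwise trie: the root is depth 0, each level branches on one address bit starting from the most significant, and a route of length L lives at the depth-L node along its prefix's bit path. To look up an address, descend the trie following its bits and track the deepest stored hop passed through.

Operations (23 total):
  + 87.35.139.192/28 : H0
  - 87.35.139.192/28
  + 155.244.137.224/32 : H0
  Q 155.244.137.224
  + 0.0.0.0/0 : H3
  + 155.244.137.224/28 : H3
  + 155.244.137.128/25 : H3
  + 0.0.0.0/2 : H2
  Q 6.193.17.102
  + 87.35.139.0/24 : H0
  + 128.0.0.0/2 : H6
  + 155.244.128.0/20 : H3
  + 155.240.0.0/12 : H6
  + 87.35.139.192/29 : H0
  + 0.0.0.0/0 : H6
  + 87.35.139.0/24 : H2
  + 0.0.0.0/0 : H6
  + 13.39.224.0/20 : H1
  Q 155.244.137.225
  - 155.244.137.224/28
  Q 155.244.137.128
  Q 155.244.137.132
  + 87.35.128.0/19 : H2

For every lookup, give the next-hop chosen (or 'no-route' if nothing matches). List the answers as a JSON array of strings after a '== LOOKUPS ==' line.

Trace:
  add 87.35.139.192/28 -> H0 at depth 28
  - 87.35.139.192/28 clear@28
  add 155.244.137.224/32 -> H0 at depth 32
  ? 155.244.137.224  path d0:-→d1:-→d2:-→d3:-→d4:-→d5:-→d6:-→d7:-→d8:-→d9:-→d10:-→d11:-→d12:-→d13:-→d14:-→d15:-→d16:-→d17:-→d18:-→d19:-→d20:-→d21:-→d22:-→d23:-→d24:-→d25:-→d26:-→d27:-→d28:-→d29:-→d30:-→d31:-→d32:H0  best=H0
  add 0.0.0.0/0 -> H3 at depth 0
  add 155.244.137.224/28 -> H3 at depth 28
  add 155.244.137.128/25 -> H3 at depth 25
  add 0.0.0.0/2 -> H2 at depth 2
  ? 6.193.17.102  path d0:H3→d1:-→d2:H2  best=H2
  add 87.35.139.0/24 -> H0 at depth 24
  add 128.0.0.0/2 -> H6 at depth 2
  add 155.244.128.0/20 -> H3 at depth 20
  add 155.240.0.0/12 -> H6 at depth 12
  add 87.35.139.192/29 -> H0 at depth 29
  add 0.0.0.0/0 -> H6 at depth 0
  add 87.35.139.0/24 -> H2 at depth 24
  add 0.0.0.0/0 -> H6 at depth 0
  add 13.39.224.0/20 -> H1 at depth 20
  ? 155.244.137.225  path d0:H6→d1:-→d2:H6→d3:-→d4:-→d5:-→d6:-→d7:-→d8:-→d9:-→d10:-→d11:-→d12:H6→d13:-→d14:-→d15:-→d16:-→d17:-→d18:-→d19:-→d20:H3→d21:-→d22:-→d23:-→d24:-→d25:H3→d26:-→d27:-→d28:H3→d29:-→d30:-→d31:-  best=H3
  - 155.244.137.224/28 clear@28
  ? 155.244.137.128  path d0:H6→d1:-→d2:H6→d3:-→d4:-→d5:-→d6:-→d7:-→d8:-→d9:-→d10:-→d11:-→d12:H6→d13:-→d14:-→d15:-→d16:-→d17:-→d18:-→d19:-→d20:H3→d21:-→d22:-→d23:-→d24:-→d25:H3  best=H3
  ? 155.244.137.132  path d0:H6→d1:-→d2:H6→d3:-→d4:-→d5:-→d6:-→d7:-→d8:-→d9:-→d10:-→d11:-→d12:H6→d13:-→d14:-→d15:-→d16:-→d17:-→d18:-→d19:-→d20:H3→d21:-→d22:-→d23:-→d24:-→d25:H3  best=H3
  add 87.35.128.0/19 -> H2 at depth 19

== LOOKUPS ==
["H0","H2","H3","H3","H3"]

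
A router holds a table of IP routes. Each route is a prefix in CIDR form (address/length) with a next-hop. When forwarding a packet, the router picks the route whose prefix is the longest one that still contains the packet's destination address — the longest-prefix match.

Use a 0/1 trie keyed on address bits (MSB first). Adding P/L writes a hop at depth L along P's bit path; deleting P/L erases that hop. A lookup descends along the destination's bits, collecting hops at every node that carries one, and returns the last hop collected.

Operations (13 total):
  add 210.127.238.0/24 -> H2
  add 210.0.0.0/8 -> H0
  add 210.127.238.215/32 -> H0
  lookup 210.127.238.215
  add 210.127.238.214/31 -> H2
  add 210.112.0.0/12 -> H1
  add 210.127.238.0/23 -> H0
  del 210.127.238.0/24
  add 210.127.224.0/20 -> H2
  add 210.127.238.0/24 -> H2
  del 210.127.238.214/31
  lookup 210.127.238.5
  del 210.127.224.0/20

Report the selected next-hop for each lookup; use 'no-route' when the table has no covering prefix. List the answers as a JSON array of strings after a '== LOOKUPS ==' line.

Apply in order:
  + 210.127.238.0/24 (H2) depth=24
  + 210.0.0.0/8 (H0) depth=8
  + 210.127.238.215/32 (H0) depth=32
  ? 210.127.238.215  path d0:-→d1:-→d2:-→d3:-→d4:-→d5:-→d6:-→d7:-→d8:H0→d9:-→d10:-→d11:-→d12:-→d13:-→d14:-→d15:-→d16:-→d17:-→d18:-→d19:-→d20:-→d21:-→d22:-→d23:-→d24:H2→d25:-→d26:-→d27:-→d28:-→d29:-→d30:-→d31:-→d32:H0  best=H0
  + 210.127.238.214/31 (H2) depth=31
  + 210.112.0.0/12 (H1) depth=12
  + 210.127.238.0/23 (H0) depth=23
  del 210.127.238.0/24 (clear depth 24)
  + 210.127.224.0/20 (H2) depth=20
  + 210.127.238.0/24 (H2) depth=24
  del 210.127.238.214/31 (clear depth 31)
  ? 210.127.238.5  path d0:-→d1:-→d2:-→d3:-→d4:-→d5:-→d6:-→d7:-→d8:H0→d9:-→d10:-→d11:-→d12:H1→d13:-→d14:-→d15:-→d16:-→d17:-→d18:-→d19:-→d20:H2→d21:-→d22:-→d23:H0→d24:H2  best=H2
  del 210.127.224.0/20 (clear depth 20)

== LOOKUPS ==
["H0","H2"]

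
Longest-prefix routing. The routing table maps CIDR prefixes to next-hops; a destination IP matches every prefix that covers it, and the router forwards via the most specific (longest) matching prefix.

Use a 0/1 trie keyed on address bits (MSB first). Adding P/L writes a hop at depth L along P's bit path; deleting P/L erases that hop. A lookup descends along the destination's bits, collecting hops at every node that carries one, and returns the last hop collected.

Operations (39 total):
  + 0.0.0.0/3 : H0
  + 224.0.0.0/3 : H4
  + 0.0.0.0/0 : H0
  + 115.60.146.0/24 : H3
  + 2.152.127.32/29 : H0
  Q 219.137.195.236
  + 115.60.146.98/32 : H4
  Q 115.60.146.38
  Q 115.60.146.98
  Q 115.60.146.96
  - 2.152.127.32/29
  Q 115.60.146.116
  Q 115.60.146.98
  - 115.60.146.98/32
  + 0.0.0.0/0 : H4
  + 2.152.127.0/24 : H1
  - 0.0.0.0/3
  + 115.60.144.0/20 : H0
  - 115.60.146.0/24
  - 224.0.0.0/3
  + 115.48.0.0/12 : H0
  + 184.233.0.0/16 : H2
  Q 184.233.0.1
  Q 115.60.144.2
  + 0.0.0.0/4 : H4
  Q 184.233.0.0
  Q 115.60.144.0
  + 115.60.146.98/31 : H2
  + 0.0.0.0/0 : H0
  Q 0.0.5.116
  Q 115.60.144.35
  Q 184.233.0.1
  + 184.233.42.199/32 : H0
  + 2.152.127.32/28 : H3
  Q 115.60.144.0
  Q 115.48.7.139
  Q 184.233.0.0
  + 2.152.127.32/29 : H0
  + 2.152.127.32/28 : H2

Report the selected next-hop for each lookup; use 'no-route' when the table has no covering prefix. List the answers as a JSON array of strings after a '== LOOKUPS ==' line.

Apply in order:
  add 0.0.0.0/3 -> H0 at depth 3
  add 224.0.0.0/3 -> H4 at depth 3
  add 0.0.0.0/0 -> H0 at depth 0
  add 115.60.146.0/24 -> H3 at depth 24
  add 2.152.127.32/29 -> H0 at depth 29
  Q 219.137.195.236: descend 11 ; hops seen [H0] ; pick H0
  add 115.60.146.98/32 -> H4 at depth 32
  Q 115.60.146.38: descend 0111001100111100100100100 ; hops seen [H0,H3] ; pick H3
  Q 115.60.146.98: descend 01110011001111001001001001100010 ; hops seen [H0,H3,H4] ; pick H4
  Q 115.60.146.96: descend 011100110011110010010010011000 ; hops seen [H0,H3] ; pick H3
  del 2.152.127.32/29 (clear depth 29)
  Q 115.60.146.116: descend 011100110011110010010010011 ; hops seen [H0,H3] ; pick H3
  Q 115.60.146.98: descend 01110011001111001001001001100010 ; hops seen [H0,H3,H4] ; pick H4
  del 115.60.146.98/32 (clear depth 32)
  add 0.0.0.0/0 -> H4 at depth 0
  add 2.152.127.0/24 -> H1 at depth 24
  del 0.0.0.0/3 (clear depth 3)
  add 115.60.144.0/20 -> H0 at depth 20
  del 115.60.146.0/24 (clear depth 24)
  del 224.0.0.0/3 (clear depth 3)
  add 115.48.0.0/12 -> H0 at depth 12
  add 184.233.0.0/16 -> H2 at depth 16
  Q 184.233.0.1: descend 1011100011101001 ; hops seen [H4,H2] ; pick H2
  Q 115.60.144.2: descend 0111001100111100100100 ; hops seen [H4,H0,H0] ; pick H0
  add 0.0.0.0/4 -> H4 at depth 4
  Q 184.233.0.0: descend 1011100011101001 ; hops seen [H4,H2] ; pick H2
  Q 115.60.144.0: descend 0111001100111100100100 ; hops seen [H4,H0,H0] ; pick H0
  add 115.60.146.98/31 -> H2 at depth 31
  add 0.0.0.0/0 -> H0 at depth 0
  Q 0.0.5.116: descend 000000 ; hops seen [H0,H4] ; pick H4
  Q 115.60.144.35: descend 0111001100111100100100 ; hops seen [H0,H0,H0] ; pick H0
  Q 184.233.0.1: descend 1011100011101001 ; hops seen [H0,H2] ; pick H2
  add 184.233.42.199/32 -> H0 at depth 32
  add 2.152.127.32/28 -> H3 at depth 28
  Q 115.60.144.0: descend 0111001100111100100100 ; hops seen [H0,H0,H0] ; pick H0
  Q 115.48.7.139: descend 011100110011 ; hops seen [H0,H0] ; pick H0
  Q 184.233.0.0: descend 101110001110100100 ; hops seen [H0,H2] ; pick H2
  add 2.152.127.32/29 -> H0 at depth 29
  add 2.152.127.32/28 -> H2 at depth 28

== LOOKUPS ==
["H0","H3","H4","H3","H3","H4","H2","H0","H2","H0","H4","H0","H2","H0","H0","H2"]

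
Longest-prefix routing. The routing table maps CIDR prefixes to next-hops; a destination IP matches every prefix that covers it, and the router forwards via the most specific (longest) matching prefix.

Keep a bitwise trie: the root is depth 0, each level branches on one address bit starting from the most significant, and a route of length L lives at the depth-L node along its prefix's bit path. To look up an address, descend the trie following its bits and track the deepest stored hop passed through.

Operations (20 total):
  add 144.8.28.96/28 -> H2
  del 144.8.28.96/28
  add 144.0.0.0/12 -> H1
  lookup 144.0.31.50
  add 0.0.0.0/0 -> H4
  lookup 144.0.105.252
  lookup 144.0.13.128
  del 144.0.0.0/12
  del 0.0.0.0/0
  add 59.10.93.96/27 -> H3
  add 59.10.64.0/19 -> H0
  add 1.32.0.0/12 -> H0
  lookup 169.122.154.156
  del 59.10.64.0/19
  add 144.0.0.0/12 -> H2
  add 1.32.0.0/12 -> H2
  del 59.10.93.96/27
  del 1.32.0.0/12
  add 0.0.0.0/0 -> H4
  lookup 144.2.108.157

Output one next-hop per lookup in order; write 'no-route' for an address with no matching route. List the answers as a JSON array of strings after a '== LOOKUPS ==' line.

Trace:
  add 144.8.28.96/28 -> H2 at depth 28
  del 144.8.28.96/28 (clear depth 28)
  add 144.0.0.0/12 -> H1 at depth 12
  ? 144.0.31.50  path d0:-→d1:-→d2:-→d3:-→d4:-→d5:-→d6:-→d7:-→d8:-→d9:-→d10:-→d11:-→d12:H1  best=H1
  add 0.0.0.0/0 -> H4 at depth 0
  ? 144.0.105.252  path d0:H4→d1:-→d2:-→d3:-→d4:-→d5:-→d6:-→d7:-→d8:-→d9:-→d10:-→d11:-→d12:H1  best=H1
  ? 144.0.13.128  path d0:H4→d1:-→d2:-→d3:-→d4:-→d5:-→d6:-→d7:-→d8:-→d9:-→d10:-→d11:-→d12:H1  best=H1
  del 144.0.0.0/12 (clear depth 12)
  del 0.0.0.0/0 (clear depth 0)
  add 59.10.93.96/27 -> H3 at depth 27
  add 59.10.64.0/19 -> H0 at depth 19
  add 1.32.0.0/12 -> H0 at depth 12
  ? 169.122.154.156  path d0:-→d1:-→d2:-  best=no-route
  del 59.10.64.0/19 (clear depth 19)
  add 144.0.0.0/12 -> H2 at depth 12
  add 1.32.0.0/12 -> H2 at depth 12
  del 59.10.93.96/27 (clear depth 27)
  del 1.32.0.0/12 (clear depth 12)
  add 0.0.0.0/0 -> H4 at depth 0
  ? 144.2.108.157  path d0:H4→d1:-→d2:-→d3:-→d4:-→d5:-→d6:-→d7:-→d8:-→d9:-→d10:-→d11:-→d12:H2  best=H2

== LOOKUPS ==
["H1","H1","H1","no-route","H2"]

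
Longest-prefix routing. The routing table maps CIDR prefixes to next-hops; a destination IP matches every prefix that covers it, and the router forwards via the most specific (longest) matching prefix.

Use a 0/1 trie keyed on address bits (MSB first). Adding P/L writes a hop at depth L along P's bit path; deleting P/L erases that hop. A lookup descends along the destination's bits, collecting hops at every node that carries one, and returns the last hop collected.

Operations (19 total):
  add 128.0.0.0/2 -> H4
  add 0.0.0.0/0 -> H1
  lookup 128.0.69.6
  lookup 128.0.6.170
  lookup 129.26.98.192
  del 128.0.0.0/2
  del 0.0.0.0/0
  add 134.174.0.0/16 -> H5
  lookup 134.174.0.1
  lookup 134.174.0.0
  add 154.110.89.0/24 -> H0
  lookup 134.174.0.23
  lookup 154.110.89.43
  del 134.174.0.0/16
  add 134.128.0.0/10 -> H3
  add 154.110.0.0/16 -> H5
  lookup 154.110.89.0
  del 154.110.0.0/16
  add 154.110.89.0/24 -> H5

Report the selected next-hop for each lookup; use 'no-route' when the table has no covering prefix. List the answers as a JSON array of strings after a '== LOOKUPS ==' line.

Apply in order:
  + 128.0.0.0/2 (H4) depth=2
  + 0.0.0.0/0 (H1) depth=0
  lookup 128.0.69.6: bits 10 walk d0:H1→d1:-→d2:H4 -> H4
  lookup 128.0.6.170: bits 10 walk d0:H1→d1:-→d2:H4 -> H4
  lookup 129.26.98.192: bits 10 walk d0:H1→d1:-→d2:H4 -> H4
  - 128.0.0.0/2 clear@2
  - 0.0.0.0/0 clear@0
  + 134.174.0.0/16 (H5) depth=16
  lookup 134.174.0.1: bits 1000011010101110 walk d0:-→d1:-→d2:-→d3:-→d4:-→d5:-→d6:-→d7:-→d8:-→d9:-→d10:-→d11:-→d12:-→d13:-→d14:-→d15:-→d16:H5 -> H5
  lookup 134.174.0.0: bits 1000011010101110 walk d0:-→d1:-→d2:-→d3:-→d4:-→d5:-→d6:-→d7:-→d8:-→d9:-→d10:-→d11:-→d12:-→d13:-→d14:-→d15:-→d16:H5 -> H5
  + 154.110.89.0/24 (H0) depth=24
  lookup 134.174.0.23: bits 1000011010101110 walk d0:-→d1:-→d2:-→d3:-→d4:-→d5:-→d6:-→d7:-→d8:-→d9:-→d10:-→d11:-→d12:-→d13:-→d14:-→d15:-→d16:H5 -> H5
  lookup 154.110.89.43: bits 100110100110111001011001 walk d0:-→d1:-→d2:-→d3:-→d4:-→d5:-→d6:-→d7:-→d8:-→d9:-→d10:-→d11:-→d12:-→d13:-→d14:-→d15:-→d16:-→d17:-→d18:-→d19:-→d20:-→d21:-→d22:-→d23:-→d24:H0 -> H0
  - 134.174.0.0/16 clear@16
  + 134.128.0.0/10 (H3) depth=10
  + 154.110.0.0/16 (H5) depth=16
  lookup 154.110.89.0: bits 100110100110111001011001 walk d0:-→d1:-→d2:-→d3:-→d4:-→d5:-→d6:-→d7:-→d8:-→d9:-→d10:-→d11:-→d12:-→d13:-→d14:-→d15:-→d16:H5→d17:-→d18:-→d19:-→d20:-→d21:-→d22:-→d23:-→d24:H0 -> H0
  - 154.110.0.0/16 clear@16
  + 154.110.89.0/24 (H5) depth=24

== LOOKUPS ==
["H4","H4","H4","H5","H5","H5","H0","H0"]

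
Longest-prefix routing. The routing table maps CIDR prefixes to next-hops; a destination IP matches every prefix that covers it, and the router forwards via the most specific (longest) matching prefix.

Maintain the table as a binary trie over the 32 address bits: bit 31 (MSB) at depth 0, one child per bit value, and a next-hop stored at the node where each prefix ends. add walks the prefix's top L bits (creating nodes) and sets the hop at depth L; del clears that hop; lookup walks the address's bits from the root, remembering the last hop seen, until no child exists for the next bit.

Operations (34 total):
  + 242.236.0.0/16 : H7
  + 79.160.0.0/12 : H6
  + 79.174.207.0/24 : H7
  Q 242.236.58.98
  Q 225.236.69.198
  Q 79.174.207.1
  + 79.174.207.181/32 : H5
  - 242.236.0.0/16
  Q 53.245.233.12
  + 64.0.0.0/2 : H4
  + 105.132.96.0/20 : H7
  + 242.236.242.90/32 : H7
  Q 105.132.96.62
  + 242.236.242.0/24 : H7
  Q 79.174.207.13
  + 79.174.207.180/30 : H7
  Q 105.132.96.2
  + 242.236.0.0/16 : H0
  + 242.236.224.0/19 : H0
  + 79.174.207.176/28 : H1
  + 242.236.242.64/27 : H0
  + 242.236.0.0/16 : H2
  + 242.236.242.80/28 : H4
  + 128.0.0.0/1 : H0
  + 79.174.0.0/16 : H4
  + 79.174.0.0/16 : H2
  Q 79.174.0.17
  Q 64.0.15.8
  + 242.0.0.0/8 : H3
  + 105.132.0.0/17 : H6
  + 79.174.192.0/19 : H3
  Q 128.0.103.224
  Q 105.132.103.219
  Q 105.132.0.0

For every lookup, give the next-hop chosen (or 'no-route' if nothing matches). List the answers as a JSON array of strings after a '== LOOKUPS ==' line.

Apply in order:
  add 242.236.0.0/16 -> H7 at depth 16
  add 79.160.0.0/12 -> H6 at depth 12
  add 79.174.207.0/24 -> H7 at depth 24
  Q 242.236.58.98: descend 1111001011101100 ; hops seen [H7] ; pick H7
  Q 225.236.69.198: descend 111 ; hops seen [∅] ; pick no-route
  Q 79.174.207.1: descend 010011111010111011001111 ; hops seen [H6,H7] ; pick H7
  add 79.174.207.181/32 -> H5 at depth 32
  - 242.236.0.0/16 clear@16
  Q 53.245.233.12: descend 0 ; hops seen [∅] ; pick no-route
  add 64.0.0.0/2 -> H4 at depth 2
  add 105.132.96.0/20 -> H7 at depth 20
  add 242.236.242.90/32 -> H7 at depth 32
  Q 105.132.96.62: descend 01101001100001000110 ; hops seen [H4,H7] ; pick H7
  add 242.236.242.0/24 -> H7 at depth 24
  Q 79.174.207.13: descend 010011111010111011001111 ; hops seen [H4,H6,H7] ; pick H7
  add 79.174.207.180/30 -> H7 at depth 30
  Q 105.132.96.2: descend 01101001100001000110 ; hops seen [H4,H7] ; pick H7
  add 242.236.0.0/16 -> H0 at depth 16
  add 242.236.224.0/19 -> H0 at depth 19
  add 79.174.207.176/28 -> H1 at depth 28
  add 242.236.242.64/27 -> H0 at depth 27
  add 242.236.0.0/16 -> H2 at depth 16
  add 242.236.242.80/28 -> H4 at depth 28
  add 128.0.0.0/1 -> H0 at depth 1
  add 79.174.0.0/16 -> H4 at depth 16
  add 79.174.0.0/16 -> H2 at depth 16
  Q 79.174.0.17: descend 0100111110101110 ; hops seen [H4,H6,H2] ; pick H2
  Q 64.0.15.8: descend 0100 ; hops seen [H4] ; pick H4
  add 242.0.0.0/8 -> H3 at depth 8
  add 105.132.0.0/17 -> H6 at depth 17
  add 79.174.192.0/19 -> H3 at depth 19
  Q 128.0.103.224: descend 1 ; hops seen [H0] ; pick H0
  Q 105.132.103.219: descend 01101001100001000110 ; hops seen [H4,H6,H7] ; pick H7
  Q 105.132.0.0: descend 01101001100001000 ; hops seen [H4,H6] ; pick H6

== LOOKUPS ==
["H7","no-route","H7","no-route","H7","H7","H7","H2","H4","H0","H7","H6"]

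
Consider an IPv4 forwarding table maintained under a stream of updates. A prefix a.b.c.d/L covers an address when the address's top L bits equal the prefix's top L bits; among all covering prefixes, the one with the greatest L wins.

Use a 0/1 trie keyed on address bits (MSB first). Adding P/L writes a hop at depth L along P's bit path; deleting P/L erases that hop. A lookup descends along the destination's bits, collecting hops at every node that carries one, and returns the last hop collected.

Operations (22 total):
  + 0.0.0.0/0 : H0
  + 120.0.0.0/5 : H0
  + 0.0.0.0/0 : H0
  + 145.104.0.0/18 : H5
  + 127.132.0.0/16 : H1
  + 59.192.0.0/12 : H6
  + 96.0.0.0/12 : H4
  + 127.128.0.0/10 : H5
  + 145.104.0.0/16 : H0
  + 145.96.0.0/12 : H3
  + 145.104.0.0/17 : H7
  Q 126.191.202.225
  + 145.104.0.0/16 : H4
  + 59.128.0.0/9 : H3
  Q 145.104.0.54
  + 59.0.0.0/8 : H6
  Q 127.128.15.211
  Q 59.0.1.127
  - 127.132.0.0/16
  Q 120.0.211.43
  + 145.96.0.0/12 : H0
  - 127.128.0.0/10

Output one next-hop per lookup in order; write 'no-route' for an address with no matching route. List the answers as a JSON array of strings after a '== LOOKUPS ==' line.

Trace:
  add 0.0.0.0/0 -> H0 at depth 0
  add 120.0.0.0/5 -> H0 at depth 5
  add 0.0.0.0/0 -> H0 at depth 0
  add 145.104.0.0/18 -> H5 at depth 18
  add 127.132.0.0/16 -> H1 at depth 16
  add 59.192.0.0/12 -> H6 at depth 12
  add 96.0.0.0/12 -> H4 at depth 12
  add 127.128.0.0/10 -> H5 at depth 10
  add 145.104.0.0/16 -> H0 at depth 16
  add 145.96.0.0/12 -> H3 at depth 12
  add 145.104.0.0/17 -> H7 at depth 17
  ? 126.191.202.225  path d0:H0→d1:-→d2:-→d3:-→d4:-→d5:H0→d6:-→d7:-  best=H0
  add 145.104.0.0/16 -> H4 at depth 16
  add 59.128.0.0/9 -> H3 at depth 9
  ? 145.104.0.54  path d0:H0→d1:-→d2:-→d3:-→d4:-→d5:-→d6:-→d7:-→d8:-→d9:-→d10:-→d11:-→d12:H3→d13:-→d14:-→d15:-→d16:H4→d17:H7→d18:H5  best=H5
  add 59.0.0.0/8 -> H6 at depth 8
  ? 127.128.15.211  path d0:H0→d1:-→d2:-→d3:-→d4:-→d5:H0→d6:-→d7:-→d8:-→d9:-→d10:H5→d11:-→d12:-→d13:-  best=H5
  ? 59.0.1.127  path d0:H0→d1:-→d2:-→d3:-→d4:-→d5:-→d6:-→d7:-→d8:H6  best=H6
  - 127.132.0.0/16 clear@16
  ? 120.0.211.43  path d0:H0→d1:-→d2:-→d3:-→d4:-→d5:H0  best=H0
  add 145.96.0.0/12 -> H0 at depth 12
  - 127.128.0.0/10 clear@10

== LOOKUPS ==
["H0","H5","H5","H6","H0"]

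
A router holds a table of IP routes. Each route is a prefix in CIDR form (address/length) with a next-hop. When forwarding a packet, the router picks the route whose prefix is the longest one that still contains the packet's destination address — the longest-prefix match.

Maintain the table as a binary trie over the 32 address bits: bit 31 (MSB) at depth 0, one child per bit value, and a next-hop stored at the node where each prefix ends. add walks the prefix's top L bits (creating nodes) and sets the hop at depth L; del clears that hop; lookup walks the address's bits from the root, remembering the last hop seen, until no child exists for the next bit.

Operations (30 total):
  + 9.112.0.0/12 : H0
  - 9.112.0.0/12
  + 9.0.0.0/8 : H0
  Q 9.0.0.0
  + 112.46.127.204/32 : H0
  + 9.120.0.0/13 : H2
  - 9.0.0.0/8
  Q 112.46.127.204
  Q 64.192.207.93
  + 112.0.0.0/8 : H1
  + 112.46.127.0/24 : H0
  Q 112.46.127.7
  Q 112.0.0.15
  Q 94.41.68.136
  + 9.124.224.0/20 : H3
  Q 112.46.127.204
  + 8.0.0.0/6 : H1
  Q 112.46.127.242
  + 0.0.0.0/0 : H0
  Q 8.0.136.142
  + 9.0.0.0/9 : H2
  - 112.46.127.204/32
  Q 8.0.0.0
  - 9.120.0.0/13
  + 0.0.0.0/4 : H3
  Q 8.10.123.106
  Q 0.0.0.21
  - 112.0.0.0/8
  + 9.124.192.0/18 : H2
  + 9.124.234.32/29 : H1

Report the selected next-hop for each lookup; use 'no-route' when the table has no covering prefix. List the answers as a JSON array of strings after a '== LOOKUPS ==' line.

Process each operation:
  + 9.112.0.0/12 (H0) depth=12
  del 9.112.0.0/12 (clear depth 12)
  + 9.0.0.0/8 (H0) depth=8
  lookup 9.0.0.0: bits 000010010 walk d0:-→d1:-→d2:-→d3:-→d4:-→d5:-→d6:-→d7:-→d8:H0→d9:- -> H0
  + 112.46.127.204/32 (H0) depth=32
  + 9.120.0.0/13 (H2) depth=13
  del 9.0.0.0/8 (clear depth 8)
  lookup 112.46.127.204: bits 01110000001011100111111111001100 walk d0:-→d1:-→d2:-→d3:-→d4:-→d5:-→d6:-→d7:-→d8:-→d9:-→d10:-→d11:-→d12:-→d13:-→d14:-→d15:-→d16:-→d17:-→d18:-→d19:-→d20:-→d21:-→d22:-→d23:-→d24:-→d25:-→d26:-→d27:-→d28:-→d29:-→d30:-→d31:-→d32:H0 -> H0
  lookup 64.192.207.93: bits 01 walk d0:-→d1:-→d2:- -> no-route
  + 112.0.0.0/8 (H1) depth=8
  + 112.46.127.0/24 (H0) depth=24
  lookup 112.46.127.7: bits 011100000010111001111111 walk d0:-→d1:-→d2:-→d3:-→d4:-→d5:-→d6:-→d7:-→d8:H1→d9:-→d10:-→d11:-→d12:-→d13:-→d14:-→d15:-→d16:-→d17:-→d18:-→d19:-→d20:-→d21:-→d22:-→d23:-→d24:H0 -> H0
  lookup 112.0.0.15: bits 0111000000 walk d0:-→d1:-→d2:-→d3:-→d4:-→d5:-→d6:-→d7:-→d8:H1→d9:-→d10:- -> H1
  lookup 94.41.68.136: bits 01 walk d0:-→d1:-→d2:- -> no-route
  + 9.124.224.0/20 (H3) depth=20
  lookup 112.46.127.204: bits 01110000001011100111111111001100 walk d0:-→d1:-→d2:-→d3:-→d4:-→d5:-→d6:-→d7:-→d8:H1→d9:-→d10:-→d11:-→d12:-→d13:-→d14:-→d15:-→d16:-→d17:-→d18:-→d19:-→d20:-→d21:-→d22:-→d23:-→d24:H0→d25:-→d26:-→d27:-→d28:-→d29:-→d30:-→d31:-→d32:H0 -> H0
  + 8.0.0.0/6 (H1) depth=6
  lookup 112.46.127.242: bits 01110000001011100111111111 walk d0:-→d1:-→d2:-→d3:-→d4:-→d5:-→d6:-→d7:-→d8:H1→d9:-→d10:-→d11:-→d12:-→d13:-→d14:-→d15:-→d16:-→d17:-→d18:-→d19:-→d20:-→d21:-→d22:-→d23:-→d24:H0→d25:-→d26:- -> H0
  + 0.0.0.0/0 (H0) depth=0
  lookup 8.0.136.142: bits 0000100 walk d0:H0→d1:-→d2:-→d3:-→d4:-→d5:-→d6:H1→d7:- -> H1
  + 9.0.0.0/9 (H2) depth=9
  del 112.46.127.204/32 (clear depth 32)
  lookup 8.0.0.0: bits 0000100 walk d0:H0→d1:-→d2:-→d3:-→d4:-→d5:-→d6:H1→d7:- -> H1
  del 9.120.0.0/13 (clear depth 13)
  + 0.0.0.0/4 (H3) depth=4
  lookup 8.10.123.106: bits 0000100 walk d0:H0→d1:-→d2:-→d3:-→d4:H3→d5:-→d6:H1→d7:- -> H1
  lookup 0.0.0.21: bits 0000 walk d0:H0→d1:-→d2:-→d3:-→d4:H3 -> H3
  del 112.0.0.0/8 (clear depth 8)
  + 9.124.192.0/18 (H2) depth=18
  + 9.124.234.32/29 (H1) depth=29

== LOOKUPS ==
["H0","H0","no-route","H0","H1","no-route","H0","H0","H1","H1","H1","H3"]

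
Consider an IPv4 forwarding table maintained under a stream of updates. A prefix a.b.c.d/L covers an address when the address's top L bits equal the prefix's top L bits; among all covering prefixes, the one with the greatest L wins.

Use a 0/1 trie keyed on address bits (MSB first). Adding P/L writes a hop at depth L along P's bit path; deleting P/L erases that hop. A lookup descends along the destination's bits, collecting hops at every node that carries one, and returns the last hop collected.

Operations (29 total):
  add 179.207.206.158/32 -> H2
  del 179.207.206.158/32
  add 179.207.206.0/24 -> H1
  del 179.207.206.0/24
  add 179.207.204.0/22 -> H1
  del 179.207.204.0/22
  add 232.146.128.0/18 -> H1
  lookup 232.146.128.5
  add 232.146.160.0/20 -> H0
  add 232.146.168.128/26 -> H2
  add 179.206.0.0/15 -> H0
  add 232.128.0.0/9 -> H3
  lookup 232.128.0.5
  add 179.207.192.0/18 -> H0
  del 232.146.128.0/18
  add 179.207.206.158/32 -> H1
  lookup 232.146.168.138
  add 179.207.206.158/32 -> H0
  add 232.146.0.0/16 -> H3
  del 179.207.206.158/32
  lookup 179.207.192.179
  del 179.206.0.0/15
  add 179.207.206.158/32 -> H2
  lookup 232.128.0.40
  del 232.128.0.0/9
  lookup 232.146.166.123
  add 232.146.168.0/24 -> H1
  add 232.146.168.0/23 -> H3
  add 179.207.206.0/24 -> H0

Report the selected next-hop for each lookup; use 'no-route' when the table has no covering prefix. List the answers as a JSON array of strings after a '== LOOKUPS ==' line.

Apply in order:
  + 179.207.206.158/32 (H2) depth=32
  - 179.207.206.158/32 clear@32
  + 179.207.206.0/24 (H1) depth=24
  - 179.207.206.0/24 clear@24
  + 179.207.204.0/22 (H1) depth=22
  - 179.207.204.0/22 clear@22
  + 232.146.128.0/18 (H1) depth=18
  Q 232.146.128.5: descend 111010001001001010 ; hops seen [H1] ; pick H1
  + 232.146.160.0/20 (H0) depth=20
  + 232.146.168.128/26 (H2) depth=26
  + 179.206.0.0/15 (H0) depth=15
  + 232.128.0.0/9 (H3) depth=9
  Q 232.128.0.5: descend 11101000100 ; hops seen [H3] ; pick H3
  + 179.207.192.0/18 (H0) depth=18
  - 232.146.128.0/18 clear@18
  + 179.207.206.158/32 (H1) depth=32
  Q 232.146.168.138: descend 11101000100100101010100010 ; hops seen [H3,H0,H2] ; pick H2
  + 179.207.206.158/32 (H0) depth=32
  + 232.146.0.0/16 (H3) depth=16
  - 179.207.206.158/32 clear@32
  Q 179.207.192.179: descend 10110011110011111100 ; hops seen [H0,H0] ; pick H0
  - 179.206.0.0/15 clear@15
  + 179.207.206.158/32 (H2) depth=32
  Q 232.128.0.40: descend 11101000100 ; hops seen [H3] ; pick H3
  - 232.128.0.0/9 clear@9
  Q 232.146.166.123: descend 11101000100100101010 ; hops seen [H3,H0] ; pick H0
  + 232.146.168.0/24 (H1) depth=24
  + 232.146.168.0/23 (H3) depth=23
  + 179.207.206.0/24 (H0) depth=24

== LOOKUPS ==
["H1","H3","H2","H0","H3","H0"]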